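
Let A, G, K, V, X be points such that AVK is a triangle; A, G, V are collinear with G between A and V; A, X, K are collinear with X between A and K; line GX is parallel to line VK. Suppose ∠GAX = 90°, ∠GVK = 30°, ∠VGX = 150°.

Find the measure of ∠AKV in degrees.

∠AKV = 60°

1. ∠KAV = 90°  [G on AV, X on AK]
2. ∠AVK = 30°  [G on ray VA]
3. ∠AKV = 60°  [△AVK]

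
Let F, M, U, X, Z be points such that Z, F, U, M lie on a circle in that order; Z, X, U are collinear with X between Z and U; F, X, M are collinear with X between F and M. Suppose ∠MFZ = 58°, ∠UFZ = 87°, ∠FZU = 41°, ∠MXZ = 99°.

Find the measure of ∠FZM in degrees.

∠FZM = 70°

1. ∠FUZ = 52°  [△ZFU]
2. ∠FMZ = 52°  [same arc ZF]
3. ∠FZM = 70°  [△ZFM]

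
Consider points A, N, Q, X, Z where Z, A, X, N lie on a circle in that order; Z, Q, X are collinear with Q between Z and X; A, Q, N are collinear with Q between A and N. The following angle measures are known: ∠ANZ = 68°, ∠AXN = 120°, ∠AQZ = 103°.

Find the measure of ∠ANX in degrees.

1. ∠AXZ = 68°  [same arc ZA]
2. ∠AQX = 77°  [linear pair at Q on ZX]
3. ∠NAX = 35°  [△AQX]
4. ∠ANX = 25°  [△AXN]

∠ANX = 25°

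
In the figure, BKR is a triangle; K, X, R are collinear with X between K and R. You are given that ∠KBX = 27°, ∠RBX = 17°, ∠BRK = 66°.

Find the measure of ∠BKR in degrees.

∠BKR = 70°

1. ∠BRX = 66°  [X on ray RK]
2. ∠BXR = 97°  [△BXR]
3. ∠BXK = 83°  [linear pair at X on KR]
4. ∠BKX = 70°  [△BKX]
5. ∠BKR = 70°  [X on ray KR]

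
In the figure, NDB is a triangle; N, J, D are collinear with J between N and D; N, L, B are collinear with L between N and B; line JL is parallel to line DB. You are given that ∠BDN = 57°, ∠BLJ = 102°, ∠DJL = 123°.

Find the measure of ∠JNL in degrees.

1. ∠LJN = 57°  [JL∥DB, corresponding at J]
2. ∠JLN = 78°  [linear pair at L on NB]
3. ∠JNL = 45°  [△NJL]

∠JNL = 45°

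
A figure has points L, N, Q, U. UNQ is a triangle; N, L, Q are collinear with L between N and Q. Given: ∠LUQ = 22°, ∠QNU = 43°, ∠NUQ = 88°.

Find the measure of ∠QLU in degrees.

1. ∠NQU = 49°  [△UNQ]
2. ∠LQU = 49°  [L on ray QN]
3. ∠QLU = 109°  [△ULQ]

∠QLU = 109°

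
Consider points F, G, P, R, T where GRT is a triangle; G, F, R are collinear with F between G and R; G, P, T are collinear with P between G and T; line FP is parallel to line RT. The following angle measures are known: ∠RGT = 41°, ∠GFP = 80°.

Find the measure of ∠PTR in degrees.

∠PTR = 59°

1. ∠FGP = 41°  [F on GR, P on GT]
2. ∠FPG = 59°  [△GFP]
3. ∠FPT = 121°  [linear pair at P on GT]
4. ∠PTR = 59°  [FP∥RT, co-interior at T–P]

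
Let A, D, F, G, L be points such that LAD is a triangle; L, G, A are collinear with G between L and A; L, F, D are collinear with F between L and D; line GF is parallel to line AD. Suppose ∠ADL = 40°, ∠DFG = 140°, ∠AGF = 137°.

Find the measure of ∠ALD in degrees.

1. ∠GFL = 40°  [GF∥AD, corresponding at F]
2. ∠FGL = 43°  [linear pair at G on LA]
3. ∠FLG = 97°  [△LGF]
4. ∠ALD = 97°  [G on LA, F on LD]

∠ALD = 97°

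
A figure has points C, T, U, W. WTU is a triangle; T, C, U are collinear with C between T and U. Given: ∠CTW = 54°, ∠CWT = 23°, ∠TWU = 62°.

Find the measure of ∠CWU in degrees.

∠CWU = 39°

1. ∠TCW = 103°  [△WTC]
2. ∠UTW = 54°  [C on ray TU]
3. ∠TUW = 64°  [△WTU]
4. ∠UCW = 77°  [linear pair at C on TU]
5. ∠CUW = 64°  [C on ray UT]
6. ∠CWU = 39°  [△WCU]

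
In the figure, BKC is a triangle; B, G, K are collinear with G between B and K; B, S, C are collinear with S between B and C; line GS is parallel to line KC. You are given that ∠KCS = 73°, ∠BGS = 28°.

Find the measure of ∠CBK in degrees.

1. ∠BCK = 73°  [S on ray CB]
2. ∠BKC = 28°  [GS∥KC, corresponding at G]
3. ∠CBK = 79°  [△BKC]

∠CBK = 79°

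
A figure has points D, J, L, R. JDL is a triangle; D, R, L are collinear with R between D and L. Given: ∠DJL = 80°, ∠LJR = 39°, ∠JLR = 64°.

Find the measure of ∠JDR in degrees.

1. ∠DLJ = 64°  [R on ray LD]
2. ∠JDL = 36°  [△JDL]
3. ∠JDR = 36°  [R on ray DL]

∠JDR = 36°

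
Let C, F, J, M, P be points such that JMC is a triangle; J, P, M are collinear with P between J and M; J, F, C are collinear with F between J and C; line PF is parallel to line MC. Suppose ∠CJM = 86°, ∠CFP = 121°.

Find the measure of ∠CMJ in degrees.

1. ∠FJP = 86°  [P on JM, F on JC]
2. ∠JFP = 59°  [linear pair at F on JC]
3. ∠FPJ = 35°  [△JPF]
4. ∠CMJ = 35°  [PF∥MC, corresponding at P]

∠CMJ = 35°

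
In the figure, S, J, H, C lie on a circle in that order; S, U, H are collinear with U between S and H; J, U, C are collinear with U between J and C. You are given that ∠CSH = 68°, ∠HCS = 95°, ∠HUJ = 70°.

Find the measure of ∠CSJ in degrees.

1. ∠CHS = 17°  [△SHC]
2. ∠CUS = 70°  [vertical angles at U]
3. ∠CJS = 17°  [same arc SC]
4. ∠JCS = 42°  [△SUC]
5. ∠CSJ = 121°  [△SJC]

∠CSJ = 121°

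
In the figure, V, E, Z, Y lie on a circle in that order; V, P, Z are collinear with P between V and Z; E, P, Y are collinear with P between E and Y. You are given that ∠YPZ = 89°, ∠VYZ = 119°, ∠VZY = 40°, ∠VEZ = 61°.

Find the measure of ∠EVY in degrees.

∠EVY = 72°

1. ∠VPY = 91°  [linear pair at P on VZ]
2. ∠YVZ = 21°  [△VZY]
3. ∠VEY = 40°  [same arc VY]
4. ∠EYV = 68°  [△VPY]
5. ∠EVY = 72°  [△VEY]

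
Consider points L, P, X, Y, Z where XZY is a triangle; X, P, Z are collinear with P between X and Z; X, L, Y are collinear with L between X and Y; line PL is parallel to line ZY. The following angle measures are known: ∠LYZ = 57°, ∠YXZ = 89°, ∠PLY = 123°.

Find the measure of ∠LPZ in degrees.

1. ∠XYZ = 57°  [L on ray YX]
2. ∠XZY = 34°  [△XZY]
3. ∠LPX = 34°  [PL∥ZY, corresponding at P]
4. ∠LPZ = 146°  [linear pair at P on XZ]

∠LPZ = 146°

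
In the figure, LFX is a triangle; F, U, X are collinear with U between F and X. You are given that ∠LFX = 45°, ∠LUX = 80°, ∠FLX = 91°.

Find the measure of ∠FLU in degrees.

1. ∠LFU = 45°  [U on ray FX]
2. ∠FUL = 100°  [linear pair at U on FX]
3. ∠FLU = 35°  [△LFU]

∠FLU = 35°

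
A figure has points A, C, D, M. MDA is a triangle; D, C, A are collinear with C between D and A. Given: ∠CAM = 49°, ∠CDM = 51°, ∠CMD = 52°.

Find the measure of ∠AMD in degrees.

∠AMD = 80°

1. ∠DAM = 49°  [C on ray AD]
2. ∠ADM = 51°  [C on ray DA]
3. ∠AMD = 80°  [△MDA]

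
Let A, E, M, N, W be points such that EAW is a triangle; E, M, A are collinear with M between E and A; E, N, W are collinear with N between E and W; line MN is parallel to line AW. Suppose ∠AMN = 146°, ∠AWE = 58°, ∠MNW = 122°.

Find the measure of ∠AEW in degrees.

1. ∠EMN = 34°  [linear pair at M on EA]
2. ∠ENM = 58°  [MN∥AW, corresponding at N]
3. ∠MEN = 88°  [△EMN]
4. ∠AEW = 88°  [M on EA, N on EW]

∠AEW = 88°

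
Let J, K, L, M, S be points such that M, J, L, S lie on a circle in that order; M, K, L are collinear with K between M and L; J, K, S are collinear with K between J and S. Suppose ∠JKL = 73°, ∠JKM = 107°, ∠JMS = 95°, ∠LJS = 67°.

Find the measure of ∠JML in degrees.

∠JML = 28°

1. ∠JLS = 85°  [cyclic MJLS, opposite ∠M+∠L]
2. ∠JSL = 28°  [△JLS]
3. ∠JML = 28°  [same arc JL]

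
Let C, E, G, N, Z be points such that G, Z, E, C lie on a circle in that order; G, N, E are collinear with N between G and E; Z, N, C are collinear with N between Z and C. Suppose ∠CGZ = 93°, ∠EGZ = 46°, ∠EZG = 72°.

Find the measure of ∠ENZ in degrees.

1. ∠CEZ = 87°  [cyclic GZEC, opposite ∠G+∠E]
2. ∠ECZ = 46°  [same arc ZE]
3. ∠GEZ = 62°  [△GZE]
4. ∠CZE = 47°  [△ZEC]
5. ∠ENZ = 71°  [△ZNE]

∠ENZ = 71°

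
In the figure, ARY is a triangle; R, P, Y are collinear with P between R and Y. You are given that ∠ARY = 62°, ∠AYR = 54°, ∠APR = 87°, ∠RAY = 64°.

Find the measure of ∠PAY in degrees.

∠PAY = 33°

1. ∠AYP = 54°  [P on ray YR]
2. ∠APY = 93°  [linear pair at P on RY]
3. ∠PAY = 33°  [△APY]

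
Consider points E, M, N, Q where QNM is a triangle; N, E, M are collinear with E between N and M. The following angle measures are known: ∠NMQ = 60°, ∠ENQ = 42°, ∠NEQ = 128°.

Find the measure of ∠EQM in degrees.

1. ∠EMQ = 60°  [E on ray MN]
2. ∠MEQ = 52°  [linear pair at E on NM]
3. ∠EQM = 68°  [△QEM]

∠EQM = 68°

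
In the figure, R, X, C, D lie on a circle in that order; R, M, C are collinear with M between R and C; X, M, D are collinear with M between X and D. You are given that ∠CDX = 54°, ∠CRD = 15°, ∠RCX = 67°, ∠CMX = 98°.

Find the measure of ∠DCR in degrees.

1. ∠CRX = 54°  [same arc XC]
2. ∠RMX = 82°  [linear pair at M on RC]
3. ∠DXR = 44°  [△RMX]
4. ∠DCR = 44°  [same arc RD]

∠DCR = 44°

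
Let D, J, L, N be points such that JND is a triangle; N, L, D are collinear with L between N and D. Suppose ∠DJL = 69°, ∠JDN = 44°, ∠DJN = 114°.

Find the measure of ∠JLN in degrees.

∠JLN = 113°

1. ∠JDL = 44°  [L on ray DN]
2. ∠DLJ = 67°  [△JLD]
3. ∠JLN = 113°  [linear pair at L on ND]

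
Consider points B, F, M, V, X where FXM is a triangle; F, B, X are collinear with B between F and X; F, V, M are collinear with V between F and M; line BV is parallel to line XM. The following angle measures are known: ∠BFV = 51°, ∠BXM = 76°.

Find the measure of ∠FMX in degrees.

1. ∠MFX = 51°  [B on FX, V on FM]
2. ∠FXM = 76°  [B on ray XF]
3. ∠FMX = 53°  [△FXM]

∠FMX = 53°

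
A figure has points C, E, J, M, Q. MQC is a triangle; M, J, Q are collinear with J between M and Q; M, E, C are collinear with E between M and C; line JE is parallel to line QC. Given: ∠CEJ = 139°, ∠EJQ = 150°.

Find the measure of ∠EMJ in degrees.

1. ∠JEM = 41°  [linear pair at E on MC]
2. ∠EJM = 30°  [linear pair at J on MQ]
3. ∠EMJ = 109°  [△MJE]

∠EMJ = 109°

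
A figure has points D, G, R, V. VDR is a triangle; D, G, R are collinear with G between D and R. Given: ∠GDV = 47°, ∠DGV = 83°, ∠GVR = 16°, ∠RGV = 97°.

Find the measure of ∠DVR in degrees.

1. ∠RDV = 47°  [G on ray DR]
2. ∠GRV = 67°  [△VGR]
3. ∠DRV = 67°  [G on ray RD]
4. ∠DVR = 66°  [△VDR]

∠DVR = 66°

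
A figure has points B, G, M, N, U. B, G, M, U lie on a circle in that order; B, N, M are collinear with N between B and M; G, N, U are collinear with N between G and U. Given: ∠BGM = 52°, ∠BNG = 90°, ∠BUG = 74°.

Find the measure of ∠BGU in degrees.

∠BGU = 36°

1. ∠BMG = 74°  [same arc BG]
2. ∠GBM = 54°  [△BGM]
3. ∠BGU = 36°  [△BNG]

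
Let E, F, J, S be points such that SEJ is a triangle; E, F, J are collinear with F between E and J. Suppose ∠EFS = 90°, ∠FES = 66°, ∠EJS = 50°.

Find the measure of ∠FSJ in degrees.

1. ∠JFS = 90°  [linear pair at F on EJ]
2. ∠FJS = 50°  [F on ray JE]
3. ∠FSJ = 40°  [△SFJ]

∠FSJ = 40°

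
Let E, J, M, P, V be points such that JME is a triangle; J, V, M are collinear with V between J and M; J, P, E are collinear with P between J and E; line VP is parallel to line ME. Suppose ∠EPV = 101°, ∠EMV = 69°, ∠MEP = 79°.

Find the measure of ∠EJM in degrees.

1. ∠EMJ = 69°  [V on ray MJ]
2. ∠JEM = 79°  [P on ray EJ]
3. ∠EJM = 32°  [△JME]

∠EJM = 32°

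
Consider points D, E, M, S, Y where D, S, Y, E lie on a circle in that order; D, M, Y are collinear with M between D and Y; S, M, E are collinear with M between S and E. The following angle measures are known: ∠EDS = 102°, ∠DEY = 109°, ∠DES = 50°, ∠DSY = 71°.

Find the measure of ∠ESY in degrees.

1. ∠EYS = 78°  [cyclic DSYE, opposite ∠D+∠Y]
2. ∠DYS = 50°  [same arc DS]
3. ∠SDY = 59°  [△DSY]
4. ∠SEY = 59°  [same arc SY]
5. ∠ESY = 43°  [△SYE]

∠ESY = 43°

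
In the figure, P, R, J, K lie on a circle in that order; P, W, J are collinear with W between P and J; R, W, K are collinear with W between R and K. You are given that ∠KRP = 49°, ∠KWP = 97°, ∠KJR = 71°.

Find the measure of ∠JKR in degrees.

1. ∠KJP = 49°  [same arc PK]
2. ∠JWK = 83°  [linear pair at W on PJ]
3. ∠JKR = 48°  [△JWK]

∠JKR = 48°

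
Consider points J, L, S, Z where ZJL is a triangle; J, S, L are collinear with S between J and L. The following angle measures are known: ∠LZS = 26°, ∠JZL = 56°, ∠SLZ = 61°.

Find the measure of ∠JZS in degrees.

∠JZS = 30°

1. ∠LSZ = 93°  [△ZSL]
2. ∠JLZ = 61°  [S on ray LJ]
3. ∠JSZ = 87°  [linear pair at S on JL]
4. ∠LJZ = 63°  [△ZJL]
5. ∠SJZ = 63°  [S on ray JL]
6. ∠JZS = 30°  [△ZJS]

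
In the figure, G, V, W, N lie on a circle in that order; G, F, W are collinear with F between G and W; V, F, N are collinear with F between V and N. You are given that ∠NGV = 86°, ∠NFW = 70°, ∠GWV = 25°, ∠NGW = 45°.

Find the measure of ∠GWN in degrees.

1. ∠NWV = 94°  [cyclic GVWN, opposite ∠G+∠W]
2. ∠NVW = 45°  [same arc WN]
3. ∠VNW = 41°  [△VWN]
4. ∠GWN = 69°  [△WFN]

∠GWN = 69°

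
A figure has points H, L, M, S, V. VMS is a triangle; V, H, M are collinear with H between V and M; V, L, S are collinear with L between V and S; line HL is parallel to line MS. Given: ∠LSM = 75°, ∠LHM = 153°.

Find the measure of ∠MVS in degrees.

∠MVS = 78°

1. ∠MSV = 75°  [L on ray SV]
2. ∠LHV = 27°  [linear pair at H on VM]
3. ∠HLV = 75°  [HL∥MS, corresponding at L]
4. ∠HVL = 78°  [△VHL]
5. ∠MVS = 78°  [H on VM, L on VS]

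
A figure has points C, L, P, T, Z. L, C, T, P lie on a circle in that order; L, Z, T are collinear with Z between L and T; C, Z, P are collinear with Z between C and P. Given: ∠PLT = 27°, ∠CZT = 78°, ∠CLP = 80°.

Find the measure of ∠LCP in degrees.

∠LCP = 25°

1. ∠LZP = 78°  [vertical angles at Z]
2. ∠CPL = 75°  [△LZP]
3. ∠LCP = 25°  [△LCP]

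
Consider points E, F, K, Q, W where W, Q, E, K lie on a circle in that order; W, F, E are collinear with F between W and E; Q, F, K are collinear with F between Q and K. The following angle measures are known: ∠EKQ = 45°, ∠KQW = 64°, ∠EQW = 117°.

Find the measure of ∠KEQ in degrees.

∠KEQ = 82°

1. ∠EWQ = 45°  [same arc QE]
2. ∠QFW = 71°  [△WFQ]
3. ∠QEW = 18°  [△WQE]
4. ∠EFQ = 109°  [linear pair at F on WE]
5. ∠EQK = 53°  [△QFE]
6. ∠KEQ = 82°  [△QEK]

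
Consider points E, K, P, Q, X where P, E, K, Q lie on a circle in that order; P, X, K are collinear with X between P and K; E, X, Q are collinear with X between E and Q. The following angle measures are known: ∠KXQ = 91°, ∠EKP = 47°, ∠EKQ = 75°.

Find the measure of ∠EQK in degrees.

∠EQK = 61°

1. ∠EXP = 91°  [vertical angles at X]
2. ∠EXK = 89°  [linear pair at X on PK]
3. ∠KEQ = 44°  [△EXK]
4. ∠EQK = 61°  [△EKQ]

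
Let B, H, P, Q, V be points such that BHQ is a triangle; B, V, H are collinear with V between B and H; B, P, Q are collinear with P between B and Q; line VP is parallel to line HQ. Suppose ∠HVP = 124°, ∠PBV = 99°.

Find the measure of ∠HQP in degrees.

∠HQP = 25°

1. ∠BVP = 56°  [linear pair at V on BH]
2. ∠BPV = 25°  [△BVP]
3. ∠QPV = 155°  [linear pair at P on BQ]
4. ∠HQP = 25°  [VP∥HQ, co-interior at Q–P]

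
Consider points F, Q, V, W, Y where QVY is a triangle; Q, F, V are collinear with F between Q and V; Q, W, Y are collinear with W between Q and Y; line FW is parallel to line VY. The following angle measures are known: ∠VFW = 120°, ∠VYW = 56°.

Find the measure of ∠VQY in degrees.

1. ∠QFW = 60°  [linear pair at F on QV]
2. ∠QYV = 56°  [W on ray YQ]
3. ∠QVY = 60°  [FW∥VY, corresponding at F]
4. ∠VQY = 64°  [△QVY]

∠VQY = 64°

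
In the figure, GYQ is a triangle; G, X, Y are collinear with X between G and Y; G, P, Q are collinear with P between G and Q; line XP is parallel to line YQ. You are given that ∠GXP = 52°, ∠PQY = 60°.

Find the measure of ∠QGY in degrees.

1. ∠GYQ = 52°  [XP∥YQ, corresponding at X]
2. ∠GQY = 60°  [P on ray QG]
3. ∠QGY = 68°  [△GYQ]

∠QGY = 68°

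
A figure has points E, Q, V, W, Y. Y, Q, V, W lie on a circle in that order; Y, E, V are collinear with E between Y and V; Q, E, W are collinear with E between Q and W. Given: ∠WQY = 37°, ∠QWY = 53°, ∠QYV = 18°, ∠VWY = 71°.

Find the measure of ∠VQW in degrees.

∠VQW = 72°

1. ∠QEY = 125°  [△YEQ]
2. ∠QVY = 53°  [same arc YQ]
3. ∠QEV = 55°  [linear pair at E on YV]
4. ∠VQW = 72°  [△QEV]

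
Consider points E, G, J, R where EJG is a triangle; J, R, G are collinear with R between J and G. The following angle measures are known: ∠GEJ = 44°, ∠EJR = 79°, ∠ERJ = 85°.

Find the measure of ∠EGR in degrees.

∠EGR = 57°

1. ∠EJG = 79°  [R on ray JG]
2. ∠EGJ = 57°  [△EJG]
3. ∠EGR = 57°  [R on ray GJ]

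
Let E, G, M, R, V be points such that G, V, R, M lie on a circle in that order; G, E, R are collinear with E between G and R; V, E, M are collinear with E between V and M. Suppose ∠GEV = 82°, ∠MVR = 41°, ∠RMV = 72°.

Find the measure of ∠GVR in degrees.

∠GVR = 67°

1. ∠REV = 98°  [linear pair at E on GR]
2. ∠GRV = 41°  [△VER]
3. ∠RGV = 72°  [same arc VR]
4. ∠GVR = 67°  [△GVR]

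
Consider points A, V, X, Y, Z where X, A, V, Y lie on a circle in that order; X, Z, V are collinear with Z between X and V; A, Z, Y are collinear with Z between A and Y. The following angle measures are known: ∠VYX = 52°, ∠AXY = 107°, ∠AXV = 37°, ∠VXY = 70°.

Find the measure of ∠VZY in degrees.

∠VZY = 85°

1. ∠XVY = 58°  [△XVY]
2. ∠AYV = 37°  [same arc AV]
3. ∠VZY = 85°  [△VZY]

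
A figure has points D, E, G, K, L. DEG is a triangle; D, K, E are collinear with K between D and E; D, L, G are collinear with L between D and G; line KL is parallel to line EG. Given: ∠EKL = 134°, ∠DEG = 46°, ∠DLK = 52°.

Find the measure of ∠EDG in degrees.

∠EDG = 82°

1. ∠DKL = 46°  [linear pair at K on DE]
2. ∠KDL = 82°  [△DKL]
3. ∠EDG = 82°  [K on DE, L on DG]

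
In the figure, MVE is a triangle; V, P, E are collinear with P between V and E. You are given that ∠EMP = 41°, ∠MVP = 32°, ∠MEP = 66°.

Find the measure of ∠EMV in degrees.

1. ∠EVM = 32°  [P on ray VE]
2. ∠MEV = 66°  [P on ray EV]
3. ∠EMV = 82°  [△MVE]

∠EMV = 82°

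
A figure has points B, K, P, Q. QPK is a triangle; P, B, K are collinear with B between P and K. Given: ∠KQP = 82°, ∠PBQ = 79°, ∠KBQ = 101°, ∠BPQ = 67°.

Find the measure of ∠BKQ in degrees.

1. ∠KPQ = 67°  [B on ray PK]
2. ∠PKQ = 31°  [△QPK]
3. ∠BKQ = 31°  [B on ray KP]

∠BKQ = 31°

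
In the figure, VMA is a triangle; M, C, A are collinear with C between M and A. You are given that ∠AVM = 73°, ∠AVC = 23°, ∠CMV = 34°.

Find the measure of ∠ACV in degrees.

∠ACV = 84°

1. ∠AMV = 34°  [C on ray MA]
2. ∠MAV = 73°  [△VMA]
3. ∠CAV = 73°  [C on ray AM]
4. ∠ACV = 84°  [△VCA]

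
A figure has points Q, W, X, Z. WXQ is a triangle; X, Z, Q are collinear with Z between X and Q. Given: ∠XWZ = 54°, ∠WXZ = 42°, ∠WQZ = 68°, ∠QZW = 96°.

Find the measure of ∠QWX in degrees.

1. ∠QXW = 42°  [Z on ray XQ]
2. ∠WQX = 68°  [Z on ray QX]
3. ∠QWX = 70°  [△WXQ]

∠QWX = 70°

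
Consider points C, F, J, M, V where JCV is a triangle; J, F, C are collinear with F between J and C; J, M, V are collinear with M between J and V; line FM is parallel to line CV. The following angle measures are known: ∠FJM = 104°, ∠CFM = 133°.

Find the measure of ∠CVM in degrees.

1. ∠JFM = 47°  [linear pair at F on JC]
2. ∠FMJ = 29°  [△JFM]
3. ∠FMV = 151°  [linear pair at M on JV]
4. ∠CVM = 29°  [FM∥CV, co-interior at V–M]

∠CVM = 29°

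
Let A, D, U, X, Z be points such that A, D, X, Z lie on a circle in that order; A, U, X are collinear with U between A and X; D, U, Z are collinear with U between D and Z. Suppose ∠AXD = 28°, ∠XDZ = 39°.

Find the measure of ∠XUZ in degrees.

1. ∠AZD = 28°  [same arc AD]
2. ∠XAZ = 39°  [same arc XZ]
3. ∠AUZ = 113°  [△AUZ]
4. ∠XUZ = 67°  [linear pair at U on AX]

∠XUZ = 67°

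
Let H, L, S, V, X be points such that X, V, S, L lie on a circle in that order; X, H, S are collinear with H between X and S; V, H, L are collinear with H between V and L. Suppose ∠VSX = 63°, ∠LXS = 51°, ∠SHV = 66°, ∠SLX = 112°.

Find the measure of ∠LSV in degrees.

∠LSV = 80°

1. ∠VLX = 63°  [same arc XV]
2. ∠LSX = 17°  [△XSL]
3. ∠LVX = 17°  [same arc XL]
4. ∠LXV = 100°  [△XVL]
5. ∠LSV = 80°  [cyclic XVSL, opposite ∠X+∠S]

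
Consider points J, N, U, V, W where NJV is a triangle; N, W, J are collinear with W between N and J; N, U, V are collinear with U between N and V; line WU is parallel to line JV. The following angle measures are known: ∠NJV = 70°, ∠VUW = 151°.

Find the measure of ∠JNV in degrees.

1. ∠NWU = 70°  [WU∥JV, corresponding at W]
2. ∠NUW = 29°  [linear pair at U on NV]
3. ∠UNW = 81°  [△NWU]
4. ∠JNV = 81°  [W on NJ, U on NV]

∠JNV = 81°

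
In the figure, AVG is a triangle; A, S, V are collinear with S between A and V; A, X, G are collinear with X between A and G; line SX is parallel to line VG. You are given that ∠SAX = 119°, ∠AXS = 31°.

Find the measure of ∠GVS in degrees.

1. ∠ASX = 30°  [△ASX]
2. ∠VSX = 150°  [linear pair at S on AV]
3. ∠GVS = 30°  [SX∥VG, co-interior at V–S]

∠GVS = 30°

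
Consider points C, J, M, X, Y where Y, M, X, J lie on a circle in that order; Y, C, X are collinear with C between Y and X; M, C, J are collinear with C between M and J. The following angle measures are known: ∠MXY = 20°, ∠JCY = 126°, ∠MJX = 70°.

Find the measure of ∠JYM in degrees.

∠JYM = 104°

1. ∠MJY = 20°  [same arc YM]
2. ∠MCX = 126°  [vertical angles at C]
3. ∠MYX = 70°  [same arc MX]
4. ∠MCY = 54°  [linear pair at C on YX]
5. ∠JMY = 56°  [△YCM]
6. ∠JYM = 104°  [△YMJ]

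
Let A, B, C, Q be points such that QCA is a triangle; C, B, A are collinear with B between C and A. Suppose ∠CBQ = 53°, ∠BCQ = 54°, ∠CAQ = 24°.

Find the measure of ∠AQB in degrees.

1. ∠ABQ = 127°  [linear pair at B on CA]
2. ∠BAQ = 24°  [B on ray AC]
3. ∠AQB = 29°  [△QBA]

∠AQB = 29°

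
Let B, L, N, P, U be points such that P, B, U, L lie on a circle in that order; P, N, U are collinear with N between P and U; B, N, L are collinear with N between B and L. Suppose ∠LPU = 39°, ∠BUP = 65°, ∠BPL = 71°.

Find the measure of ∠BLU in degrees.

∠BLU = 32°

1. ∠LBU = 39°  [same arc UL]
2. ∠BUL = 109°  [cyclic PBUL, opposite ∠P+∠U]
3. ∠BLU = 32°  [△BUL]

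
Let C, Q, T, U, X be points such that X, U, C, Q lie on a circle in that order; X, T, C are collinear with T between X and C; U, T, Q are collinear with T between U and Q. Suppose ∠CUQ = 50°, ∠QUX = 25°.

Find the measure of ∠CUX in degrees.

1. ∠CXQ = 50°  [same arc CQ]
2. ∠QCX = 25°  [same arc XQ]
3. ∠CQX = 105°  [△XCQ]
4. ∠CUX = 75°  [cyclic XUCQ, opposite ∠U+∠Q]

∠CUX = 75°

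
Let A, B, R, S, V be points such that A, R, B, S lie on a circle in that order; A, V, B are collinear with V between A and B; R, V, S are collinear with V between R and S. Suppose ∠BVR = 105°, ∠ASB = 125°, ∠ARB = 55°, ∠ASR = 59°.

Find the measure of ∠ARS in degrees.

1. ∠AVR = 75°  [linear pair at V on AB]
2. ∠ABR = 59°  [same arc AR]
3. ∠BAR = 66°  [△ARB]
4. ∠ARS = 39°  [△AVR]

∠ARS = 39°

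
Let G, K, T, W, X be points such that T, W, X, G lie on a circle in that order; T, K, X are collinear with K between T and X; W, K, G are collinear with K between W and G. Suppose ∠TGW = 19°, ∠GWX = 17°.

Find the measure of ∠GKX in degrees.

∠GKX = 36°

1. ∠GTX = 17°  [same arc XG]
2. ∠GKT = 144°  [△TKG]
3. ∠GKX = 36°  [linear pair at K on TX]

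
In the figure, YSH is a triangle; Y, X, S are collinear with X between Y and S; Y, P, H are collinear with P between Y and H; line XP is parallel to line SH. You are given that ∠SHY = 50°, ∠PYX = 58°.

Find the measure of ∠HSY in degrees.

∠HSY = 72°

1. ∠XPY = 50°  [XP∥SH, corresponding at P]
2. ∠PXY = 72°  [△YXP]
3. ∠HSY = 72°  [XP∥SH, corresponding at X]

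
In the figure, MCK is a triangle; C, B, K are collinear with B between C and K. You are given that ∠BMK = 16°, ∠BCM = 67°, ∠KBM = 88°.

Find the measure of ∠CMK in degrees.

∠CMK = 37°

1. ∠BKM = 76°  [△MBK]
2. ∠KCM = 67°  [B on ray CK]
3. ∠CKM = 76°  [B on ray KC]
4. ∠CMK = 37°  [△MCK]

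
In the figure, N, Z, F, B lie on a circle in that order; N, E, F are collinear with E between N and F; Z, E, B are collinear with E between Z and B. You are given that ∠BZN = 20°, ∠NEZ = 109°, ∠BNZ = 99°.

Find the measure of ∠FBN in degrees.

∠FBN = 112°

1. ∠NBZ = 61°  [△NZB]
2. ∠FNZ = 51°  [△NEZ]
3. ∠NFZ = 61°  [same arc NZ]
4. ∠FZN = 68°  [△NZF]
5. ∠FBN = 112°  [cyclic NZFB, opposite ∠Z+∠B]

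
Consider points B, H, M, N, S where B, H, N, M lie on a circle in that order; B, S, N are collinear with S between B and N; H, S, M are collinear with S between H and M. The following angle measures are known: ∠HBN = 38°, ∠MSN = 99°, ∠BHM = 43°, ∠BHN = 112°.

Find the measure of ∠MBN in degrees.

∠MBN = 69°

1. ∠BNH = 30°  [△BHN]
2. ∠BSM = 81°  [linear pair at S on BN]
3. ∠BMH = 30°  [same arc BH]
4. ∠MBN = 69°  [△BSM]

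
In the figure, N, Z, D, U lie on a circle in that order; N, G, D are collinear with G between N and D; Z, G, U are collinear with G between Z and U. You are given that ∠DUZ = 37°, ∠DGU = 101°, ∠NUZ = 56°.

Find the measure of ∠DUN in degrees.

1. ∠NDU = 42°  [△DGU]
2. ∠NGU = 79°  [linear pair at G on ND]
3. ∠DNU = 45°  [△NGU]
4. ∠DUN = 93°  [△NDU]

∠DUN = 93°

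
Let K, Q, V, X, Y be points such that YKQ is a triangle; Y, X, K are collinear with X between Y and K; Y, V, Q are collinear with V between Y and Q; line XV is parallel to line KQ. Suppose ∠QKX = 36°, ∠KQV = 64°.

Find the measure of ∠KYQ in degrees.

∠KYQ = 80°

1. ∠QKY = 36°  [X on ray KY]
2. ∠KQY = 64°  [V on ray QY]
3. ∠KYQ = 80°  [△YKQ]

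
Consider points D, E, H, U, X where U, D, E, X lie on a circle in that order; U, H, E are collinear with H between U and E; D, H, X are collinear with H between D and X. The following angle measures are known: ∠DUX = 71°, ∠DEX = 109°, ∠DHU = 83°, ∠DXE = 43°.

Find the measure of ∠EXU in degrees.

1. ∠EDX = 28°  [△DEX]
2. ∠EHX = 83°  [vertical angles at H]
3. ∠UEX = 54°  [△EHX]
4. ∠EUX = 28°  [same arc EX]
5. ∠EXU = 98°  [△UEX]

∠EXU = 98°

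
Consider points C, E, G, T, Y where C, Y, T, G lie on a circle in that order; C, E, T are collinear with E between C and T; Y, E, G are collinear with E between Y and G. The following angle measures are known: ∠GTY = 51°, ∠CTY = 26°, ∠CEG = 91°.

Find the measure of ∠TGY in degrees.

1. ∠TEY = 91°  [vertical angles at E]
2. ∠GYT = 63°  [△YET]
3. ∠TGY = 66°  [△YTG]

∠TGY = 66°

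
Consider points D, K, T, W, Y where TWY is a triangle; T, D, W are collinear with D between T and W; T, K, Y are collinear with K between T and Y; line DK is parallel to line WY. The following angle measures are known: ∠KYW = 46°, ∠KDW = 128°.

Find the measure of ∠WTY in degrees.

∠WTY = 82°

1. ∠TYW = 46°  [K on ray YT]
2. ∠KDT = 52°  [linear pair at D on TW]
3. ∠DKT = 46°  [DK∥WY, corresponding at K]
4. ∠DTK = 82°  [△TDK]
5. ∠WTY = 82°  [D on TW, K on TY]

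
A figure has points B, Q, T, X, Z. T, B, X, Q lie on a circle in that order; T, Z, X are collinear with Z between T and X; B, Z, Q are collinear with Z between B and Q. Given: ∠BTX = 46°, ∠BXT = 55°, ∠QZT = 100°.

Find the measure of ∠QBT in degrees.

∠QBT = 54°

1. ∠BQX = 46°  [same arc BX]
2. ∠QZX = 80°  [linear pair at Z on TX]
3. ∠QXT = 54°  [△XZQ]
4. ∠QBT = 54°  [same arc TQ]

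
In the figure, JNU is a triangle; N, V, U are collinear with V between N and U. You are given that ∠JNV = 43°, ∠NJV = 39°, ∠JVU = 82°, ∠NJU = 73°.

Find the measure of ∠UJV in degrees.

∠UJV = 34°

1. ∠JNU = 43°  [V on ray NU]
2. ∠JUN = 64°  [△JNU]
3. ∠JUV = 64°  [V on ray UN]
4. ∠UJV = 34°  [△JVU]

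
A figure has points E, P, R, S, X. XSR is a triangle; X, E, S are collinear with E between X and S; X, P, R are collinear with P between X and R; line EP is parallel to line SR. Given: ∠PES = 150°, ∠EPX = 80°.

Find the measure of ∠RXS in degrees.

1. ∠PEX = 30°  [linear pair at E on XS]
2. ∠EXP = 70°  [△XEP]
3. ∠RXS = 70°  [E on XS, P on XR]

∠RXS = 70°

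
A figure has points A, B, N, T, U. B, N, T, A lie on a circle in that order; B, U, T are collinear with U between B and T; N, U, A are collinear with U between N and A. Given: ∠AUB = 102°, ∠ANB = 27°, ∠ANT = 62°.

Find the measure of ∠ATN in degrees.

∠ATN = 43°

1. ∠AUT = 78°  [linear pair at U on BT]
2. ∠ATB = 27°  [same arc BA]
3. ∠NAT = 75°  [△TUA]
4. ∠ATN = 43°  [△NTA]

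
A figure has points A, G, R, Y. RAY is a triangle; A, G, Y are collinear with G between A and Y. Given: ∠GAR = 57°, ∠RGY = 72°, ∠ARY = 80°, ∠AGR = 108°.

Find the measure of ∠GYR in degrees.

∠GYR = 43°

1. ∠RAY = 57°  [G on ray AY]
2. ∠AYR = 43°  [△RAY]
3. ∠GYR = 43°  [G on ray YA]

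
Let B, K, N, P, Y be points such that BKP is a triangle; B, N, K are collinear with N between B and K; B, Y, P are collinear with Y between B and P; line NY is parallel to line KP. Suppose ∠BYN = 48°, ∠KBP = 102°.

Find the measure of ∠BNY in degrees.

1. ∠BPK = 48°  [NY∥KP, corresponding at Y]
2. ∠BKP = 30°  [△BKP]
3. ∠BNY = 30°  [NY∥KP, corresponding at N]

∠BNY = 30°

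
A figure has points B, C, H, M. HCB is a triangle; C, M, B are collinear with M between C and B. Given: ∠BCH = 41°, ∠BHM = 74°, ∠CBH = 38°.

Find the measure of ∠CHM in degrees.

1. ∠HCM = 41°  [M on ray CB]
2. ∠HBM = 38°  [M on ray BC]
3. ∠BMH = 68°  [△HMB]
4. ∠CMH = 112°  [linear pair at M on CB]
5. ∠CHM = 27°  [△HCM]

∠CHM = 27°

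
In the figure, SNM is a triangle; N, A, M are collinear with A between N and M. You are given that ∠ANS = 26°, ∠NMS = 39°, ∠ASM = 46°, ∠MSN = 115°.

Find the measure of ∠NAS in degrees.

1. ∠AMS = 39°  [A on ray MN]
2. ∠MAS = 95°  [△SAM]
3. ∠NAS = 85°  [linear pair at A on NM]

∠NAS = 85°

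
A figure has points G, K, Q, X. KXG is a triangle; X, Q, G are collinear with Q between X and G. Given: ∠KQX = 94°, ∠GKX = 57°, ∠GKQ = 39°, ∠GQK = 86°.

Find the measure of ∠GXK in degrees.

1. ∠KGQ = 55°  [△KQG]
2. ∠KGX = 55°  [Q on ray GX]
3. ∠GXK = 68°  [△KXG]

∠GXK = 68°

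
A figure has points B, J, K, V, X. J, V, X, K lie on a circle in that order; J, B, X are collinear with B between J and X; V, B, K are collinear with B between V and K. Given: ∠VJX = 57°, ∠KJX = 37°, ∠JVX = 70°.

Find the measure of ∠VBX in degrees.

∠VBX = 90°

1. ∠JXV = 53°  [△JVX]
2. ∠KVX = 37°  [same arc XK]
3. ∠VBX = 90°  [△VBX]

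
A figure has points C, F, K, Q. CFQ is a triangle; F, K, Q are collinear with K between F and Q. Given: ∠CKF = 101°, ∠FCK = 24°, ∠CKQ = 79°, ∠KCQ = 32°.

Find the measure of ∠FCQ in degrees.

1. ∠CFK = 55°  [△CFK]
2. ∠CQK = 69°  [△CKQ]
3. ∠CFQ = 55°  [K on ray FQ]
4. ∠CQF = 69°  [K on ray QF]
5. ∠FCQ = 56°  [△CFQ]

∠FCQ = 56°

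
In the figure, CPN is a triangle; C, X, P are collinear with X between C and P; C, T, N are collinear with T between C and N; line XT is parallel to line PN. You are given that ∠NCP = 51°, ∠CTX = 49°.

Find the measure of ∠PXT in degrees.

∠PXT = 100°

1. ∠TCX = 51°  [X on CP, T on CN]
2. ∠CXT = 80°  [△CXT]
3. ∠PXT = 100°  [linear pair at X on CP]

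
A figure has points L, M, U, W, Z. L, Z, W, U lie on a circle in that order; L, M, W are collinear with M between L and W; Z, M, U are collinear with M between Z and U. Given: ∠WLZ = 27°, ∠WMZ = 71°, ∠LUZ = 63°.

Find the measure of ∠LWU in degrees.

1. ∠WUZ = 27°  [same arc ZW]
2. ∠LMU = 71°  [vertical angles at M]
3. ∠UMW = 109°  [linear pair at M on LW]
4. ∠LWU = 44°  [△WMU]

∠LWU = 44°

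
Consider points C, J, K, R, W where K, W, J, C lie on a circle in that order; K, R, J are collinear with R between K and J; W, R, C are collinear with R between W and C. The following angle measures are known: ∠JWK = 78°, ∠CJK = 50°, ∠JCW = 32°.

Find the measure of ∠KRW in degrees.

1. ∠CWK = 50°  [same arc KC]
2. ∠JKW = 32°  [same arc WJ]
3. ∠KRW = 98°  [△KRW]

∠KRW = 98°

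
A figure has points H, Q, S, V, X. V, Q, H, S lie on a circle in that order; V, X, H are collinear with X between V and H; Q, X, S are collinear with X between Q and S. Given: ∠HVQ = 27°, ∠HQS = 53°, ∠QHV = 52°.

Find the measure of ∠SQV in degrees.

∠SQV = 48°

1. ∠HSQ = 27°  [same arc QH]
2. ∠QHS = 100°  [△QHS]
3. ∠QSV = 52°  [same arc VQ]
4. ∠QVS = 80°  [cyclic VQHS, opposite ∠V+∠H]
5. ∠SQV = 48°  [△VQS]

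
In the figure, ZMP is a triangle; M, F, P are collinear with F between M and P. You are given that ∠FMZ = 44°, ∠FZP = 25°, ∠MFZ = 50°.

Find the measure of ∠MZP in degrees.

∠MZP = 111°

1. ∠PMZ = 44°  [F on ray MP]
2. ∠PFZ = 130°  [linear pair at F on MP]
3. ∠FPZ = 25°  [△ZFP]
4. ∠MPZ = 25°  [F on ray PM]
5. ∠MZP = 111°  [△ZMP]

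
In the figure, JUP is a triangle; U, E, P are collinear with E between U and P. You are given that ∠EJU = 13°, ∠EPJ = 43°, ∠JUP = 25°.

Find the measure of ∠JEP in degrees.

∠JEP = 38°

1. ∠EUJ = 25°  [E on ray UP]
2. ∠JEU = 142°  [△JUE]
3. ∠JEP = 38°  [linear pair at E on UP]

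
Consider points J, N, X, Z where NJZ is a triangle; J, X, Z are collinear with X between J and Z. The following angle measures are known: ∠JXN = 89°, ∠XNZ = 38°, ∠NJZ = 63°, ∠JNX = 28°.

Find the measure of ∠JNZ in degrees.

∠JNZ = 66°

1. ∠NXZ = 91°  [linear pair at X on JZ]
2. ∠NZX = 51°  [△NXZ]
3. ∠JZN = 51°  [X on ray ZJ]
4. ∠JNZ = 66°  [△NJZ]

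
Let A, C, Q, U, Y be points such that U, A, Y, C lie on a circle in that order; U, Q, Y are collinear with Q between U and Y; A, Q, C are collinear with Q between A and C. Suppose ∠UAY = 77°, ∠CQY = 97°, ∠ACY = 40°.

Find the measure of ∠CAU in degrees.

1. ∠AQU = 97°  [vertical angles at Q]
2. ∠AUY = 40°  [same arc AY]
3. ∠CAU = 43°  [△UQA]

∠CAU = 43°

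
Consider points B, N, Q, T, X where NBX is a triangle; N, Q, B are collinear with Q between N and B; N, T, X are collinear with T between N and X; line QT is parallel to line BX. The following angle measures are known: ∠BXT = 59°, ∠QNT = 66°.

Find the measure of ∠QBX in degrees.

1. ∠BXN = 59°  [T on ray XN]
2. ∠BNX = 66°  [Q on NB, T on NX]
3. ∠NBX = 55°  [△NBX]
4. ∠QBX = 55°  [Q on ray BN]

∠QBX = 55°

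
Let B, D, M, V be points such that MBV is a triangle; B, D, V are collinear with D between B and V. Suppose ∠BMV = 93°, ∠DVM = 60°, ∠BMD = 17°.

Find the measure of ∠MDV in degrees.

∠MDV = 44°

1. ∠BVM = 60°  [D on ray VB]
2. ∠MBV = 27°  [△MBV]
3. ∠DBM = 27°  [D on ray BV]
4. ∠BDM = 136°  [△MBD]
5. ∠MDV = 44°  [linear pair at D on BV]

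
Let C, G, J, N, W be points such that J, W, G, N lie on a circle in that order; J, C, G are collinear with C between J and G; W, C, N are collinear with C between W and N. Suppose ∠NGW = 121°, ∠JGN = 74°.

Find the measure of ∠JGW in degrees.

∠JGW = 47°

1. ∠NJW = 59°  [cyclic JWGN, opposite ∠J+∠G]
2. ∠JWN = 74°  [same arc JN]
3. ∠JNW = 47°  [△JWN]
4. ∠JGW = 47°  [same arc JW]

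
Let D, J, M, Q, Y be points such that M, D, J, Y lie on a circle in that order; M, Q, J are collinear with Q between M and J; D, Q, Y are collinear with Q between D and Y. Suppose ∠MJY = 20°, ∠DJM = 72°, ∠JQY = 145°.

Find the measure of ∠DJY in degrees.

∠DJY = 92°

1. ∠MDY = 20°  [same arc MY]
2. ∠DYM = 72°  [same arc MD]
3. ∠DMY = 88°  [△MDY]
4. ∠DJY = 92°  [cyclic MDJY, opposite ∠M+∠J]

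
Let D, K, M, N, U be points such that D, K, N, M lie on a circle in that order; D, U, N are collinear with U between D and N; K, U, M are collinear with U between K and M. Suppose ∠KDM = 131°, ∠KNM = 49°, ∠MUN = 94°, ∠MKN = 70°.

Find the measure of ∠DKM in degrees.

∠DKM = 25°

1. ∠KMN = 61°  [△KNM]
2. ∠DUK = 94°  [vertical angles at U]
3. ∠KDN = 61°  [same arc KN]
4. ∠DKM = 25°  [△DUK]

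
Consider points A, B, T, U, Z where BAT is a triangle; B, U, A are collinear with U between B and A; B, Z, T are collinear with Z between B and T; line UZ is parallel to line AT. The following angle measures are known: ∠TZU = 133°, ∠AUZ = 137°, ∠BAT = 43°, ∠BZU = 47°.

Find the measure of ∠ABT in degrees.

1. ∠BUZ = 43°  [linear pair at U on BA]
2. ∠UBZ = 90°  [△BUZ]
3. ∠ABT = 90°  [U on BA, Z on BT]

∠ABT = 90°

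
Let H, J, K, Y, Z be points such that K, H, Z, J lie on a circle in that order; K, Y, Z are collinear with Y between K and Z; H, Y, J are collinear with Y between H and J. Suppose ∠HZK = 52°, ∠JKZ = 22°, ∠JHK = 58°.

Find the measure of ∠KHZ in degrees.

∠KHZ = 80°

1. ∠JZK = 58°  [same arc KJ]
2. ∠KJZ = 100°  [△KZJ]
3. ∠KHZ = 80°  [cyclic KHZJ, opposite ∠H+∠J]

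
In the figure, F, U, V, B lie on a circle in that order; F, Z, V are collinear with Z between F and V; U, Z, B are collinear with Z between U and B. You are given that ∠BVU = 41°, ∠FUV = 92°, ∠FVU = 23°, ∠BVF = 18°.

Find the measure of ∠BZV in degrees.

1. ∠UFV = 65°  [△FUV]
2. ∠UBV = 65°  [same arc UV]
3. ∠BZV = 97°  [△VZB]

∠BZV = 97°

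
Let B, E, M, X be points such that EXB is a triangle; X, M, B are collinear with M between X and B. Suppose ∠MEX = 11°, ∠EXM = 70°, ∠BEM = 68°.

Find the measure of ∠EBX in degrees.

∠EBX = 31°

1. ∠EMX = 99°  [△EXM]
2. ∠BME = 81°  [linear pair at M on XB]
3. ∠EBM = 31°  [△EMB]
4. ∠EBX = 31°  [M on ray BX]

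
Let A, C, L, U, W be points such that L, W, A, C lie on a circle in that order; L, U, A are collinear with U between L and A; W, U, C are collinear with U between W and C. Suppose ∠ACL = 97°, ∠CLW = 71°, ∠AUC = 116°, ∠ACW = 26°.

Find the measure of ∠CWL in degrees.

∠CWL = 38°

1. ∠LUW = 116°  [vertical angles at U]
2. ∠ALW = 26°  [same arc WA]
3. ∠CWL = 38°  [△LUW]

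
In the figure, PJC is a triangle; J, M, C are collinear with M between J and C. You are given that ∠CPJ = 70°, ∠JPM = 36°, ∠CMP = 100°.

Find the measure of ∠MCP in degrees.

∠MCP = 46°

1. ∠JMP = 80°  [linear pair at M on JC]
2. ∠MJP = 64°  [△PJM]
3. ∠CJP = 64°  [M on ray JC]
4. ∠JCP = 46°  [△PJC]
5. ∠MCP = 46°  [M on ray CJ]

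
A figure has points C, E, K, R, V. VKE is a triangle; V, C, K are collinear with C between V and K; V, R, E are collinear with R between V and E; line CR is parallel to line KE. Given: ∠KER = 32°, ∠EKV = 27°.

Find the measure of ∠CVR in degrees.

1. ∠KEV = 32°  [R on ray EV]
2. ∠EVK = 121°  [△VKE]
3. ∠CVR = 121°  [C on VK, R on VE]

∠CVR = 121°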